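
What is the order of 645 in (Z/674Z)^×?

336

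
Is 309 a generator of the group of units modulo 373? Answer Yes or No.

φ(373) = 373 − 1 = 372 = 2^2 · 3 · 31.
Test 309^(372/q) mod 373 for each prime factor q of 372:
309^186 ≡ 1 (mod 373)  [q = 2: ≡ 1 ✗]
309^124 ≡ 1 (mod 373)  [q = 3: ≡ 1 ✗]
309^12 ≡ 154 (mod 373)  [q = 31: ≢ 1 ✓]
Since 309^186 ≡ 1, the order of 309 divides 186 < 372, so 309 is not a primitive root.

No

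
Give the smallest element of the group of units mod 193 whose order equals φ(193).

φ(193) = 193 − 1 = 192 = 2^6 · 3.
Test candidates g = 2, 3, … against the prime factors q ∈ {2, 3} of φ(193): g is a generator iff g^(192/q) ≢ 1 for every such q.
g = 2: 2^96 ≡ 1 — hits 1, so not a primitive root.
g = 3: 3^96 ≡ 1 — hits 1, so not a primitive root.
g = 4: 4^96 ≡ 1 — hits 1, so not a primitive root.
g = 5: 5^96 ≡ 192; 5^64 ≡ 84 — none is 1, so 5 is a primitive root.
The smallest primitive root modulo 193 is 5.

5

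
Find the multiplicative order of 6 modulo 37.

4

ord(6) | φ(37) = 37 − 1 = 36 = 2^2 · 3^2.
Divisors of 36: 1, 2, 3, 4, 6, 9, 12, 18, 36.
Evaluate successive powers at the divisors of 36:
6^1 ≡ 6 (mod 37)
6^2 ≡ 36 (mod 37)
6^3 ≡ 31 (mod 37)
6^4 ≡ 1 (mod 37) ✓
So ord_37(6) = 4.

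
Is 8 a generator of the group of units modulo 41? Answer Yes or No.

φ(41) = 41 − 1 = 40 = 2^3 · 5.
8 is a primitive root mod 41 iff 8^(φ(41)/q) ≢ 1 for every prime q | φ(41), i.e. q ∈ {2, 5}.
8^20 ≡ 1 (mod 41)  [q = 2: ≡ 1 ✗]
8^8 ≡ 16 (mod 41)  [q = 5: ≢ 1 ✓]
8^20 ≡ 1 shows ord(8) | 20, strictly less than φ(41); not a primitive root.

No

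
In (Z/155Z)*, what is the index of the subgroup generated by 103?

Since 103 ∈ (Z/155Z)^×, its order divides φ(155) = φ(5·31) = (5−1)·(31−1) = 4·30 = 120 = 2^3 · 3 · 5.
Divisors of 120: 1, 2, 3, 4, 5, 6, 8, 10, 12, 15, 20, 24, 30, 40, 60, 120.
Evaluate successive powers at the divisors of 120:
103^1 ≡ 103
103^2 ≡ 69
103^3 ≡ 132
103^4 ≡ 111
103^5 ≡ 118
103^6 ≡ 64
103^8 ≡ 76
103^10 ≡ 129
103^12 ≡ 66
103^15 ≡ 32
103^20 ≡ 56
103^24 ≡ 16
103^30 ≡ 94
103^40 ≡ 36
103^60 ≡ 1
The order of 103 is 60, so the subgroup it generates has 60 elements.
Index = |(Z/155Z)^×| / |⟨103⟩| = 120 / 60 = 2.

2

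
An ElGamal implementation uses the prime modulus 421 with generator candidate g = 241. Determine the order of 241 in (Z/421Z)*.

210

ord(241) | φ(421) = 421 − 1 = 420 = 2^2 · 3 · 5 · 7.
Divisors of 420: 1, 2, 3, 4, 5, 6, 7, 10, 12, 14, 15, 20, 21, 28, 30, 35, 42, 60, 70, 84, 105, 140, 210, 420.
Test each divisor d:
241^1 ≡ 241
241^2 ≡ 404
241^3 ≡ 113
241^4 ≡ 289
241^5 ≡ 184
241^6 ≡ 139
241^7 ≡ 240
241^10 ≡ 176
241^12 ≡ 376
241^14 ≡ 344
241^15 ≡ 388
241^20 ≡ 243
241^21 ≡ 44
241^28 ≡ 35
241^30 ≡ 247
241^35 ≡ 401
241^42 ≡ 252
241^60 ≡ 385
241^70 ≡ 400
241^84 ≡ 354
241^105 ≡ 420
241^140 ≡ 20
241^210 ≡ 1
Therefore the multiplicative order of 241 modulo 421 is 210.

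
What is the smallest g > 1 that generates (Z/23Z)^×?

5

φ(23) = 23 − 1 = 22 = 2 · 11.
Test candidates g = 2, 3, … against the prime factors q ∈ {2, 11} of φ(23): g is a generator iff g^(22/q) ≢ 1 for every such q.
g = 2: 2^11 ≡ 1 — hits 1, so not a primitive root.
g = 3: 3^11 ≡ 1 — hits 1, so not a primitive root.
g = 4: 4^11 ≡ 1 — hits 1, so not a primitive root.
g = 5: 5^11 ≡ 22; 5^2 ≡ 2 — none is 1, so 5 is a primitive root.
So 5 is the smallest generator of (Z/23Z)^×.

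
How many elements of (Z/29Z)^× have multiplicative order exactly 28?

φ(29) = 29 − 1 = 28 = 2^2 · 7.
In a cyclic group of order 28, there are φ(d) elements of order d for each divisor d of 28, and zero for non-divisors.
28 = 2^2 · 7 divides 28, and φ(28) = 12.

12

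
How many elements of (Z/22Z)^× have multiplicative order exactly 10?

φ(22) = φ(2)·φ(11) = 1·10 = 10 = 2 · 5.
In a cyclic group of order 10, there are φ(d) elements of order d for each divisor d of 10, and zero for non-divisors.
10 = 2 · 5 divides 10, and φ(10) = 4.

4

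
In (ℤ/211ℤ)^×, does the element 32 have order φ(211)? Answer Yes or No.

φ(211) = 211 − 1 = 210 = 2 · 3 · 5 · 7.
32 is a primitive root mod 211 iff 32^(φ(211)/q) ≢ 1 for every prime q | φ(211), i.e. q ∈ {2, 3, 5, 7}.
32^105 ≡ 210 (mod 211)  [q = 2: ≢ 1 ✓]
32^70 ≡ 14 (mod 211)  [q = 3: ≢ 1 ✓]
32^42 ≡ 1 (mod 211)  [q = 5: ≡ 1 ✗]
32^30 ≡ 199 (mod 211)  [q = 7: ≢ 1 ✓]
Since 32^42 ≡ 1, the order of 32 divides 42 < 210, so 32 is not a primitive root.

No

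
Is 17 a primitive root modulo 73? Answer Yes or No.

No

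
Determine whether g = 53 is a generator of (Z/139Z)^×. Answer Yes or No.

Yes

φ(139) = 139 − 1 = 138 = 2 · 3 · 23.
Test 53^(138/q) mod 139 for each prime factor q of 138:
53^69 ≡ 138 (mod 139)  [q = 2: ≢ 1 ✓]
53^46 ≡ 42 (mod 139)  [q = 3: ≢ 1 ✓]
53^6 ≡ 64 (mod 139)  [q = 23: ≢ 1 ✓]
All checks pass, so 53 has order 138 and is a primitive root modulo 139.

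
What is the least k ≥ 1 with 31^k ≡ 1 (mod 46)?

11

Since 31 ∈ (Z/46Z)^×, its order divides φ(46) = φ(2)·φ(23) = 1·22 = 22 = 2 · 11.
Divisors of 22: 1, 2, 11, 22.
Test each divisor d:
31^1 ≡ 31 (mod 46)
31^2 ≡ 41 (mod 46)
31^11 ≡ 1 (mod 46) ✓
Hence ord(31) = 11.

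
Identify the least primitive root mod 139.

2

φ(139) = 139 − 1 = 138 = 2 · 3 · 23.
Test candidates g = 2, 3, … against the prime factors q ∈ {2, 3, 23} of φ(139): g is a generator iff g^(138/q) ≢ 1 for every such q.
g = 2: 2^69 ≡ 138; 2^46 ≡ 96; 2^6 ≡ 64 — none is 1, so 2 is a primitive root.
So 2 is the smallest generator of (Z/139Z)^×.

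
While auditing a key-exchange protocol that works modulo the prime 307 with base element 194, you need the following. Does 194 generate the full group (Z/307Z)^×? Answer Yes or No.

No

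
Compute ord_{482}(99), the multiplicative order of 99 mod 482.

Since 99 ∈ (Z/482Z)^×, its order divides φ(482) = φ(2)·φ(241) = 1·240 = 240 = 2^4 · 3 · 5.
Divisors of 240: 1, 2, 3, 4, 5, 6, 8, 10, 12, 15, 16, 20, 24, 30, 40, 48, 60, 80, 120, 240.
Test each divisor d:
99^1 ≡ 99 (mod 482)
99^2 ≡ 161 (mod 482)
99^3 ≡ 33 (mod 482)
99^4 ≡ 375 (mod 482)
99^5 ≡ 11 (mod 482)
99^6 ≡ 125 (mod 482)
99^8 ≡ 363 (mod 482)
99^10 ≡ 121 (mod 482)
99^12 ≡ 201 (mod 482)
99^15 ≡ 367 (mod 482)
99^16 ≡ 183 (mod 482)
99^20 ≡ 181 (mod 482)
99^24 ≡ 395 (mod 482)
99^30 ≡ 211 (mod 482)
99^40 ≡ 467 (mod 482)
99^48 ≡ 339 (mod 482)
99^60 ≡ 177 (mod 482)
99^80 ≡ 225 (mod 482)
99^120 ≡ 481 (mod 482)
99^240 ≡ 1 (mod 482) ✓
The smallest such exponent is 240, so the order of 99 is 240.

240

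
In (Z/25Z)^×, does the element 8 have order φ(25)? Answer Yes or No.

Yes

φ(25) = φ(5^2) = 5·(5−1) = 20 = 2^2 · 5.
Test 8^(20/q) mod 25 for each prime factor q of 20:
8^10 ≡ 24 (mod 25)  [q = 2: ≢ 1 ✓]
8^4 ≡ 21 (mod 25)  [q = 5: ≢ 1 ✓]
None equal 1, so ord_25(8) = 20: 8 is a primitive root.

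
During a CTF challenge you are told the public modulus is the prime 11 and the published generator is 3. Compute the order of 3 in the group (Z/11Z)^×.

ord(3) | φ(11) = 11 − 1 = 10 = 2 · 5.
Divisors of 10: 1, 2, 5, 10.
Compute 3^d (mod 11) for the divisors d until we hit 1:
3^1 ≡ 3 (mod 11)
3^2 ≡ 9 (mod 11)
3^5 ≡ 1 (mod 11) ✓
So ord_11(3) = 5.

5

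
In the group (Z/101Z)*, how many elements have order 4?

2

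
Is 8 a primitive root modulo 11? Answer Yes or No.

Yes

φ(11) = 11 − 1 = 10 = 2 · 5.
An element g generates (Z/11Z)^× iff g^(10/q) ≢ 1 (mod 11) for each prime q ∈ {2, 5}.
8^5 ≡ 10 (mod 11)  [q = 2: ≢ 1 ✓]
8^2 ≡ 9 (mod 11)  [q = 5: ≢ 1 ✓]
Every test exponent gives a nontrivial residue, hence 8 generates the full group.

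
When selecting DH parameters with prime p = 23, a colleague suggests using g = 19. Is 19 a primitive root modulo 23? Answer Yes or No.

Yes

φ(23) = 23 − 1 = 22 = 2 · 11.
19 is a primitive root mod 23 iff 19^(φ(23)/q) ≢ 1 for every prime q | φ(23), i.e. q ∈ {2, 11}.
19^11 ≡ 22 (mod 23)  [q = 2: ≢ 1 ✓]
19^2 ≡ 16 (mod 23)  [q = 11: ≢ 1 ✓]
None equal 1, so ord_23(19) = 22: 19 is a primitive root.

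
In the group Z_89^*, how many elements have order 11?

10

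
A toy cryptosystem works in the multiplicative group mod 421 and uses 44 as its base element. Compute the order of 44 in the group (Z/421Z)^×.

10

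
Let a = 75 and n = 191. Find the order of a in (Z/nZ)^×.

ord(75) | φ(191) = 191 − 1 = 190 = 2 · 5 · 19.
Divisors of 190: 1, 2, 5, 10, 19, 38, 95, 190.
Check 75^d mod 191 for each divisor in increasing order:
75^1 ≡ 75
75^2 ≡ 86
75^5 ≡ 36
75^10 ≡ 150
75^19 ≡ 109
75^38 ≡ 39
75^95 ≡ 1
Hence ord(75) = 95.

95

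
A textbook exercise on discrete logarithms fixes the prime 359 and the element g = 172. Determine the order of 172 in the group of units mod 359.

358

Since 172 ∈ (Z/359Z)^×, its order divides φ(359) = 359 − 1 = 358 = 2 · 179.
Divisors of 358: 1, 2, 179, 358.
Compute 172^d (mod 359) for the divisors d until we hit 1:
172^1 ≡ 172
172^2 ≡ 146
172^179 ≡ 358
172^358 ≡ 1
Therefore the multiplicative order of 172 modulo 359 is 358.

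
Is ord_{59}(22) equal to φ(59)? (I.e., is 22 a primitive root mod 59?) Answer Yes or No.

No

φ(59) = 59 − 1 = 58 = 2 · 29.
22 is a primitive root mod 59 iff 22^(φ(59)/q) ≢ 1 for every prime q | φ(59), i.e. q ∈ {2, 29}.
22^29 ≡ 1 (mod 59)  [q = 2: ≡ 1 ✗]
22^2 ≡ 12 (mod 59)  [q = 29: ≢ 1 ✓]
The check at q = 2 fails, so 22 generates a proper subgroup.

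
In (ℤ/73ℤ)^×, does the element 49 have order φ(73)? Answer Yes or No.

No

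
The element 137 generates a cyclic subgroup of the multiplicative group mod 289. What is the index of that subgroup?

16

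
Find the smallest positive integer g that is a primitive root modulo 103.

φ(103) = 103 − 1 = 102 = 2 · 3 · 17.
Test candidates g = 2, 3, … against the prime factors q ∈ {2, 3, 17} of φ(103): g is a generator iff g^(102/q) ≢ 1 for every such q.
g = 2: 2^51 ≡ 1 — hits 1, so not a primitive root.
g = 3: 3^51 ≡ 102; 3^34 ≡ 1 — hits 1, so not a primitive root.
g = 4: 4^51 ≡ 1 — hits 1, so not a primitive root.
g = 5: 5^51 ≡ 102; 5^34 ≡ 56; 5^6 ≡ 72 — none is 1, so 5 is a primitive root.
Hence the least primitive root of 103 is 5.

5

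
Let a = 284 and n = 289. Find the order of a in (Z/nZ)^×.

272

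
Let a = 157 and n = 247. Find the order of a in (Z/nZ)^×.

The order of 157 must divide φ(247) = φ(13·19) = (13−1)·(19−1) = 12·18 = 216 = 2^3 · 3^3.
Divisors of 216: 1, 2, 3, 4, 6, 8, 9, 12, 18, 24, 27, 36, 54, 72, 108, 216.
Compute 157^d (mod 247) for the divisors d until we hit 1:
157^1 ≡ 157
157^2 ≡ 196
157^3 ≡ 144
157^4 ≡ 131
157^6 ≡ 235
157^8 ≡ 118
157^9 ≡ 1
So ord_247(157) = 9.

9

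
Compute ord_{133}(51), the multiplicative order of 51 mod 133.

18

By Lagrange's theorem, ord_133(51) divides φ(133) = φ(7·19) = (7−1)·(19−1) = 6·18 = 108 = 2^2 · 3^3.
Divisors of 108: 1, 2, 3, 4, 6, 9, 12, 18, 27, 36, 54, 108.
Evaluate successive powers at the divisors of 108:
51^1 ≡ 51
51^2 ≡ 74
51^3 ≡ 50
51^4 ≡ 23
51^6 ≡ 106
51^9 ≡ 113
51^12 ≡ 64
51^18 ≡ 1
Therefore the multiplicative order of 51 modulo 133 is 18.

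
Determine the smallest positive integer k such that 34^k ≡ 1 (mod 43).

42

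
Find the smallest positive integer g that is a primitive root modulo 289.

3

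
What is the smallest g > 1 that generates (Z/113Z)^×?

3

φ(113) = 113 − 1 = 112 = 2^4 · 7.
Test candidates g = 2, 3, … against the prime factors q ∈ {2, 7} of φ(113): g is a generator iff g^(112/q) ≢ 1 for every such q.
g = 2: 2^56 ≡ 1 — hits 1, so not a primitive root.
g = 3: 3^56 ≡ 112; 3^16 ≡ 49 — none is 1, so 3 is a primitive root.
The smallest primitive root modulo 113 is 3.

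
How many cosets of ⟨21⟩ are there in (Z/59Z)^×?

ord(21) | φ(59) = 59 − 1 = 58 = 2 · 29.
Divisors of 58: 1, 2, 29, 58.
Check 21^d mod 59 for each divisor in increasing order:
21^1 ≡ 21
21^2 ≡ 28
21^29 ≡ 1
Thus |⟨21⟩| = ord(21) = 29.
Index = |(Z/59Z)^×| / |⟨21⟩| = 58 / 29 = 2.

2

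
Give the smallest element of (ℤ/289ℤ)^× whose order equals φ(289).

3

φ(289) = φ(17^2) = 17·(17−1) = 272 = 2^4 · 17.
Test candidates g = 2, 3, … against the prime factors q ∈ {2, 17} of φ(289): g is a generator iff g^(272/q) ≢ 1 for every such q.
g = 2: 2^136 ≡ 1 — hits 1, so not a primitive root.
g = 3: 3^136 ≡ 288; 3^16 ≡ 171 — none is 1, so 3 is a primitive root.
So 3 is the smallest generator of (Z/289Z)^×.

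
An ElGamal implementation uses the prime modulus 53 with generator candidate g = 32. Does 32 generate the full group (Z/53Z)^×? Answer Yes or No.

φ(53) = 53 − 1 = 52 = 2^2 · 13.
Test 32^(52/q) mod 53 for each prime factor q of 52:
32^26 ≡ 52 (mod 53)  [q = 2: ≢ 1 ✓]
32^4 ≡ 24 (mod 53)  [q = 13: ≢ 1 ✓]
Every test exponent gives a nontrivial residue, hence 32 generates the full group.

Yes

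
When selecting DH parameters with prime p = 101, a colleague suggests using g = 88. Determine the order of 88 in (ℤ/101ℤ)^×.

Since 88 ∈ (Z/101Z)^×, its order divides φ(101) = 101 − 1 = 100 = 2^2 · 5^2.
Divisors of 100: 1, 2, 4, 5, 10, 20, 25, 50, 100.
Evaluate successive powers at the divisors of 100:
88^1 ≡ 88 (mod 101)
88^2 ≡ 68 (mod 101)
88^4 ≡ 79 (mod 101)
88^5 ≡ 84 (mod 101)
88^10 ≡ 87 (mod 101)
88^20 ≡ 95 (mod 101)
88^25 ≡ 1 (mod 101) ✓
The smallest such exponent is 25, so the order of 88 is 25.

25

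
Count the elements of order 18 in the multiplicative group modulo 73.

φ(73) = 73 − 1 = 72 = 2^3 · 3^2.
In a cyclic group of order 72, there are φ(d) elements of order d for each divisor d of 72, and zero for non-divisors.
18 = 2 · 3^2 divides 72, and φ(18) = 6.

6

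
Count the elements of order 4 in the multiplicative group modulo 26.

φ(26) = φ(2)·φ(13) = 1·12 = 12 = 2^2 · 3.
In a cyclic group of order 12, there are φ(d) elements of order d for each divisor d of 12, and zero for non-divisors.
4 = 2^2 divides 12, and φ(4) = 2.

2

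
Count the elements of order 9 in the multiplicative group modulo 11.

0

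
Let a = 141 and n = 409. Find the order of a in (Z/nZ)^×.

408

By Lagrange's theorem, ord_409(141) divides φ(409) = 409 − 1 = 408 = 2^3 · 3 · 17.
Divisors of 408: 1, 2, 3, 4, 6, 8, 12, 17, 24, 34, 51, 68, 102, 136, 204, 408.
Evaluate successive powers at the divisors of 408:
141^1 ≡ 141 (mod 409)
141^2 ≡ 249 (mod 409)
141^3 ≡ 344 (mod 409)
141^4 ≡ 242 (mod 409)
141^6 ≡ 135 (mod 409)
141^8 ≡ 77 (mod 409)
141^12 ≡ 229 (mod 409)
141^17 ≡ 402 (mod 409)
141^24 ≡ 89 (mod 409)
141^34 ≡ 49 (mod 409)
141^51 ≡ 66 (mod 409)
141^68 ≡ 356 (mod 409)
141^102 ≡ 266 (mod 409)
141^136 ≡ 355 (mod 409)
141^204 ≡ 408 (mod 409)
141^408 ≡ 1 (mod 409) ✓
So ord_409(141) = 408.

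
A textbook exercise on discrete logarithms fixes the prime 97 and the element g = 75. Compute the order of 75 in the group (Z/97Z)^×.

4

Since 75 ∈ (Z/97Z)^×, its order divides φ(97) = 97 − 1 = 96 = 2^5 · 3.
Divisors of 96: 1, 2, 3, 4, 6, 8, 12, 16, 24, 32, 48, 96.
Compute 75^d (mod 97) for the divisors d until we hit 1:
75^1 ≡ 75 (mod 97)
75^2 ≡ 96 (mod 97)
75^3 ≡ 22 (mod 97)
75^4 ≡ 1 (mod 97) ✓
Therefore the multiplicative order of 75 modulo 97 is 4.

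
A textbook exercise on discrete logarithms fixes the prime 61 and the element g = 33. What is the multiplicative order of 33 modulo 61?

By Lagrange's theorem, ord_61(33) divides φ(61) = 61 − 1 = 60 = 2^2 · 3 · 5.
Divisors of 60: 1, 2, 3, 4, 5, 6, 10, 12, 15, 20, 30, 60.
Compute 33^d (mod 61) for the divisors d until we hit 1:
33^1 ≡ 33
33^2 ≡ 52
33^3 ≡ 8
33^4 ≡ 20
33^5 ≡ 50
33^6 ≡ 3
33^10 ≡ 60
33^12 ≡ 9
33^15 ≡ 11
33^20 ≡ 1
So ord_61(33) = 20.

20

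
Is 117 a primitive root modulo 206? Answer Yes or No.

No

φ(206) = φ(2)·φ(103) = 1·102 = 102 = 2 · 3 · 17.
Test 117^(102/q) mod 206 for each prime factor q of 102:
117^51 ≡ 1 (mod 206)  [q = 2: ≡ 1 ✗]
117^34 ≡ 1 (mod 206)  [q = 3: ≡ 1 ✗]
117^6 ≡ 133 (mod 206)  [q = 17: ≢ 1 ✓]
117^51 ≡ 1 shows ord(117) | 51, strictly less than φ(206); not a primitive root.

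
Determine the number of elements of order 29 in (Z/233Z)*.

28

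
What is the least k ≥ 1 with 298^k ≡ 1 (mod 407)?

ord(298) | φ(407) = φ(11·37) = (11−1)·(37−1) = 10·36 = 360 = 2^3 · 3^2 · 5.
Divisors of 360: 1, 2, 3, 4, 5, 6, 8, 9, 10, 12, 15, 18, 20, 24, 30, 36, 40, 45, 60, 72, 90, 120, 180, 360.
Test each divisor d:
298^1 ≡ 298 (mod 407)
298^2 ≡ 78 (mod 407)
298^3 ≡ 45 (mod 407)
298^4 ≡ 386 (mod 407)
298^5 ≡ 254 (mod 407)
298^6 ≡ 397 (mod 407)
298^8 ≡ 34 (mod 407)
298^9 ≡ 364 (mod 407)
298^10 ≡ 210 (mod 407)
298^12 ≡ 100 (mod 407)
298^15 ≡ 23 (mod 407)
298^18 ≡ 221 (mod 407)
298^20 ≡ 144 (mod 407)
298^24 ≡ 232 (mod 407)
298^30 ≡ 122 (mod 407)
298^36 ≡ 1 (mod 407) ✓
Therefore the multiplicative order of 298 modulo 407 is 36.

36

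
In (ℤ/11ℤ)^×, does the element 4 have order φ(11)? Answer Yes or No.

No

φ(11) = 11 − 1 = 10 = 2 · 5.
Test 4^(10/q) mod 11 for each prime factor q of 10:
4^5 ≡ 1 (mod 11)  [q = 2: ≡ 1 ✗]
4^2 ≡ 5 (mod 11)  [q = 5: ≢ 1 ✓]
4^5 ≡ 1 shows ord(4) | 5, strictly less than φ(11); not a primitive root.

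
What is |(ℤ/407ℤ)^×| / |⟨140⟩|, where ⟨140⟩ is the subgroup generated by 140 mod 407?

By Lagrange's theorem, ord_407(140) divides φ(407) = φ(11·37) = (11−1)·(37−1) = 10·36 = 360 = 2^3 · 3^2 · 5.
Divisors of 360: 1, 2, 3, 4, 5, 6, 8, 9, 10, 12, 15, 18, 20, 24, 30, 36, 40, 45, 60, 72, 90, 120, 180, 360.
Test each divisor d:
140^1 ≡ 140 (mod 407)
140^2 ≡ 64 (mod 407)
140^3 ≡ 6 (mod 407)
140^4 ≡ 26 (mod 407)
140^5 ≡ 384 (mod 407)
140^6 ≡ 36 (mod 407)
140^8 ≡ 269 (mod 407)
140^9 ≡ 216 (mod 407)
140^10 ≡ 122 (mod 407)
140^12 ≡ 75 (mod 407)
140^15 ≡ 43 (mod 407)
140^18 ≡ 258 (mod 407)
140^20 ≡ 232 (mod 407)
140^24 ≡ 334 (mod 407)
140^30 ≡ 221 (mod 407)
140^36 ≡ 223 (mod 407)
140^40 ≡ 100 (mod 407)
140^45 ≡ 142 (mod 407)
140^60 ≡ 1 (mod 407) ✓
Thus |⟨140⟩| = ord(140) = 60.
[(Z/407Z)^× : ⟨140⟩] = 360/60 = 6.

6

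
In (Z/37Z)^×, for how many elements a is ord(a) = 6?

2

φ(37) = 37 − 1 = 36 = 2^2 · 3^2.
In a cyclic group of order 36, there are φ(d) elements of order d for each divisor d of 36, and zero for non-divisors.
6 = 2 · 3 divides 36, and φ(6) = 2.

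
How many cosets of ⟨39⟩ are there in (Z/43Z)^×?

3

ord(39) | φ(43) = 43 − 1 = 42 = 2 · 3 · 7.
Divisors of 42: 1, 2, 3, 6, 7, 14, 21, 42.
Evaluate successive powers at the divisors of 42:
39^1 ≡ 39 (mod 43)
39^2 ≡ 16 (mod 43)
39^3 ≡ 22 (mod 43)
39^6 ≡ 11 (mod 43)
39^7 ≡ 42 (mod 43)
39^14 ≡ 1 (mod 43) ✓
So ord_43(39) = 14, hence |⟨39⟩| = 14.
The index is φ(43) / ord(39) = 42 / 14 = 3.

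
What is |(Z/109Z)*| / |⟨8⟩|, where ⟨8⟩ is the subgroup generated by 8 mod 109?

9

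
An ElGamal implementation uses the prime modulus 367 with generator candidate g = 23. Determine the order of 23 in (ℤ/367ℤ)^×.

Since 23 ∈ (Z/367Z)^×, its order divides φ(367) = 367 − 1 = 366 = 2 · 3 · 61.
Divisors of 366: 1, 2, 3, 6, 61, 122, 183, 366.
Check 23^d mod 367 for each divisor in increasing order:
23^1 ≡ 23 (mod 367)
23^2 ≡ 162 (mod 367)
23^3 ≡ 56 (mod 367)
23^6 ≡ 200 (mod 367)
23^61 ≡ 283 (mod 367)
23^122 ≡ 83 (mod 367)
23^183 ≡ 1 (mod 367) ✓
Hence ord(23) = 183.

183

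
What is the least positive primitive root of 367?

6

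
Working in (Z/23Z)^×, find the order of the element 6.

11

ord(6) | φ(23) = 23 − 1 = 22 = 2 · 11.
Divisors of 22: 1, 2, 11, 22.
Test each divisor d:
6^1 ≡ 6 (mod 23)
6^2 ≡ 13 (mod 23)
6^11 ≡ 1 (mod 23) ✓
The smallest such exponent is 11, so the order of 6 is 11.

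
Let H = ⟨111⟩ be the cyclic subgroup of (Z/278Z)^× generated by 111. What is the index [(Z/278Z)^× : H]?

1

Since 111 ∈ (Z/278Z)^×, its order divides φ(278) = φ(2)·φ(139) = 1·138 = 138 = 2 · 3 · 23.
Divisors of 138: 1, 2, 3, 6, 23, 46, 69, 138.
Compute 111^d (mod 278) for the divisors d until we hit 1:
111^1 ≡ 111
111^2 ≡ 89
111^3 ≡ 149
111^6 ≡ 239
111^23 ≡ 97
111^46 ≡ 235
111^69 ≡ 277
111^138 ≡ 1
So ord_278(111) = 138, hence |⟨111⟩| = 138.
Index = |(Z/278Z)^×| / |⟨111⟩| = 138 / 138 = 1.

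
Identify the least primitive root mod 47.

5

φ(47) = 47 − 1 = 46 = 2 · 23.
Test candidates g = 2, 3, … against the prime factors q ∈ {2, 23} of φ(47): g is a generator iff g^(46/q) ≢ 1 for every such q.
g = 2: 2^23 ≡ 1 — hits 1, so not a primitive root.
g = 3: 3^23 ≡ 1 — hits 1, so not a primitive root.
g = 4: 4^23 ≡ 1 — hits 1, so not a primitive root.
g = 5: 5^23 ≡ 46; 5^2 ≡ 25 — none is 1, so 5 is a primitive root.
Hence the least primitive root of 47 is 5.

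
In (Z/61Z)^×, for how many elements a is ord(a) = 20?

8

φ(61) = 61 − 1 = 60 = 2^2 · 3 · 5.
In a cyclic group of order 60, there are φ(d) elements of order d for each divisor d of 60, and zero for non-divisors.
20 = 2^2 · 5 divides 60, and φ(20) = 8.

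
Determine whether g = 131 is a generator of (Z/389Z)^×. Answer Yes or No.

φ(389) = 389 − 1 = 388 = 2^2 · 97.
An element g generates (Z/389Z)^× iff g^(388/q) ≢ 1 (mod 389) for each prime q ∈ {2, 97}.
131^194 ≡ 388 (mod 389)  [q = 2: ≢ 1 ✓]
131^4 ≡ 80 (mod 389)  [q = 97: ≢ 1 ✓]
Every test exponent gives a nontrivial residue, hence 131 generates the full group.

Yes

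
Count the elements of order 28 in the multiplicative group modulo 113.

12

φ(113) = 113 − 1 = 112 = 2^4 · 7.
(Z/113Z)^× is cyclic (|G| = 112); a cyclic group of order m has exactly φ(d) elements of each order d | m, and none otherwise.
28 = 2^2 · 7 divides 112, and φ(28) = 12.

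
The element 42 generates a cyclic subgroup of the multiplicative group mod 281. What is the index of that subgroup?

By Lagrange's theorem, ord_281(42) divides φ(281) = 281 − 1 = 280 = 2^3 · 5 · 7.
Divisors of 280: 1, 2, 4, 5, 7, 8, 10, 14, 20, 28, 35, 40, 56, 70, 140, 280.
Evaluate successive powers at the divisors of 280:
42^1 ≡ 42 (mod 281)
42^2 ≡ 78 (mod 281)
42^4 ≡ 183 (mod 281)
42^5 ≡ 99 (mod 281)
42^7 ≡ 135 (mod 281)
42^8 ≡ 50 (mod 281)
42^10 ≡ 247 (mod 281)
42^14 ≡ 241 (mod 281)
42^20 ≡ 32 (mod 281)
42^28 ≡ 195 (mod 281)
42^35 ≡ 192 (mod 281)
42^40 ≡ 181 (mod 281)
42^56 ≡ 90 (mod 281)
42^70 ≡ 53 (mod 281)
42^140 ≡ 280 (mod 281)
42^280 ≡ 1 (mod 281) ✓
So ord_281(42) = 280, hence |⟨42⟩| = 280.
The index is φ(281) / ord(42) = 280 / 280 = 1.

1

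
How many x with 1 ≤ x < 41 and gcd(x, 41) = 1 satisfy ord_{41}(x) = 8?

φ(41) = 41 − 1 = 40 = 2^3 · 5.
(Z/41Z)^× is cyclic (|G| = 40); a cyclic group of order m has exactly φ(d) elements of each order d | m, and none otherwise.
8 = 2^3 divides 40, and φ(8) = 4.

4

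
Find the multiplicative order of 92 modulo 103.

51

ord(92) | φ(103) = 103 − 1 = 102 = 2 · 3 · 17.
Divisors of 102: 1, 2, 3, 6, 17, 34, 51, 102.
Evaluate successive powers at the divisors of 102:
92^1 ≡ 92
92^2 ≡ 18
92^3 ≡ 8
92^6 ≡ 64
92^17 ≡ 46
92^34 ≡ 56
92^51 ≡ 1
Therefore the multiplicative order of 92 modulo 103 is 51.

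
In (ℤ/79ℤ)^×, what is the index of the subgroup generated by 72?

2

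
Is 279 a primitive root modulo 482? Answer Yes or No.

φ(482) = φ(2)·φ(241) = 1·240 = 240 = 2^4 · 3 · 5.
279 is a primitive root mod 482 iff 279^(φ(482)/q) ≢ 1 for every prime q | φ(482), i.e. q ∈ {2, 3, 5}.
279^120 ≡ 481 (mod 482)  [q = 2: ≢ 1 ✓]
279^80 ≡ 225 (mod 482)  [q = 3: ≢ 1 ✓]
279^48 ≡ 1 (mod 482)  [q = 5: ≡ 1 ✗]
The check at q = 5 fails, so 279 generates a proper subgroup.

No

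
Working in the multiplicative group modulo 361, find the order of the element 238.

Since 238 ∈ (Z/361Z)^×, its order divides φ(361) = φ(19^2) = 19·(19−1) = 342 = 2 · 3^2 · 19.
Divisors of 342: 1, 2, 3, 6, 9, 18, 19, 38, 57, 114, 171, 342.
Check 238^d mod 361 for each divisor in increasing order:
238^1 ≡ 238 (mod 361)
238^2 ≡ 328 (mod 361)
238^3 ≡ 88 (mod 361)
238^6 ≡ 163 (mod 361)
238^9 ≡ 265 (mod 361)
238^18 ≡ 191 (mod 361)
238^19 ≡ 333 (mod 361)
238^38 ≡ 62 (mod 361)
238^57 ≡ 69 (mod 361)
238^114 ≡ 68 (mod 361)
238^171 ≡ 360 (mod 361)
238^342 ≡ 1 (mod 361) ✓
Hence ord(238) = 342.

342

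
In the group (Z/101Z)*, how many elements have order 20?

8

φ(101) = 101 − 1 = 100 = 2^2 · 5^2.
Since (Z/101Z)^× is cyclic of order 100, the number of elements of order d is φ(d) when d | 100 and 0 otherwise.
20 = 2^2 · 5 divides 100, and φ(20) = 8.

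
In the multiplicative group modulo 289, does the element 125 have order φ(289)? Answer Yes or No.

φ(289) = φ(17^2) = 17·(17−1) = 272 = 2^4 · 17.
125 is a primitive root mod 289 iff 125^(φ(289)/q) ≢ 1 for every prime q | φ(289), i.e. q ∈ {2, 17}.
125^136 ≡ 288 (mod 289)  [q = 2: ≢ 1 ✓]
125^16 ≡ 35 (mod 289)  [q = 17: ≢ 1 ✓]
All checks pass, so 125 has order 272 and is a primitive root modulo 289.

Yes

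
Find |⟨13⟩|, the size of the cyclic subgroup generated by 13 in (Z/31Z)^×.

The order of 13 must divide φ(31) = 31 − 1 = 30 = 2 · 3 · 5.
Divisors of 30: 1, 2, 3, 5, 6, 10, 15, 30.
Compute 13^d (mod 31) for the divisors d until we hit 1:
13^1 ≡ 13
13^2 ≡ 14
13^3 ≡ 27
13^5 ≡ 6
13^6 ≡ 16
13^10 ≡ 5
13^15 ≡ 30
13^30 ≡ 1
Hence ord(13) = 30.

30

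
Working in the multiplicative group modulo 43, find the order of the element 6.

3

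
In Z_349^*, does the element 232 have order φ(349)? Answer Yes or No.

φ(349) = 349 − 1 = 348 = 2^2 · 3 · 29.
An element g generates (Z/349Z)^× iff g^(348/q) ≢ 1 (mod 349) for each prime q ∈ {2, 3, 29}.
232^174 ≡ 348 (mod 349)  [q = 2: ≢ 1 ✓]
232^116 ≡ 122 (mod 349)  [q = 3: ≢ 1 ✓]
232^12 ≡ 66 (mod 349)  [q = 29: ≢ 1 ✓]
None equal 1, so ord_349(232) = 348: 232 is a primitive root.

Yes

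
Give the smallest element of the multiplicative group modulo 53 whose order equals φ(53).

2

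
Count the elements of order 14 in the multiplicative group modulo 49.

6

φ(49) = φ(7^2) = 7·(7−1) = 42 = 2 · 3 · 7.
In a cyclic group of order 42, there are φ(d) elements of order d for each divisor d of 42, and zero for non-divisors.
14 = 2 · 7 divides 42, and φ(14) = 6.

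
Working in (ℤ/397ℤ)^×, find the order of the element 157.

Since 157 ∈ (Z/397Z)^×, its order divides φ(397) = 397 − 1 = 396 = 2^2 · 3^2 · 11.
Divisors of 396: 1, 2, 3, 4, 6, 9, 11, 12, 18, 22, 33, 36, 44, 66, 99, 132, 198, 396.
Test each divisor d:
157^1 ≡ 157 (mod 397)
157^2 ≡ 35 (mod 397)
157^3 ≡ 334 (mod 397)
157^4 ≡ 34 (mod 397)
157^6 ≡ 396 (mod 397)
157^9 ≡ 63 (mod 397)
157^11 ≡ 220 (mod 397)
157^12 ≡ 1 (mod 397) ✓
Hence ord(157) = 12.

12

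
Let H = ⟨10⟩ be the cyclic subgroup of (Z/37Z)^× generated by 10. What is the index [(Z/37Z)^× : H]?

12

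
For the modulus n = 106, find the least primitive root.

φ(106) = φ(2)·φ(53) = 1·52 = 52 = 2^2 · 13.
Test candidates g = 2, 3, … against the prime factors q ∈ {2, 13} of φ(106): g is a generator iff g^(52/q) ≢ 1 for every such q.
g = 2: gcd(2, 106) = 2 > 1, not a unit — skip.
g = 3: 3^26 ≡ 105; 3^4 ≡ 81 — none is 1, so 3 is a primitive root.
So 3 is the smallest generator of (Z/106Z)^×.

3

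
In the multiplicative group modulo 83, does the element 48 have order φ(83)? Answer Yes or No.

φ(83) = 83 − 1 = 82 = 2 · 41.
An element g generates (Z/83Z)^× iff g^(82/q) ≢ 1 (mod 83) for each prime q ∈ {2, 41}.
48^41 ≡ 1 (mod 83)  [q = 2: ≡ 1 ✗]
48^2 ≡ 63 (mod 83)  [q = 41: ≢ 1 ✓]
Since 48^41 ≡ 1, the order of 48 divides 41 < 82, so 48 is not a primitive root.

No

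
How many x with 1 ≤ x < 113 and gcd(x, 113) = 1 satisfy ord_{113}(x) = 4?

φ(113) = 113 − 1 = 112 = 2^4 · 7.
(Z/113Z)^× is cyclic (|G| = 112); a cyclic group of order m has exactly φ(d) elements of each order d | m, and none otherwise.
4 = 2^2 divides 112, and φ(4) = 2.

2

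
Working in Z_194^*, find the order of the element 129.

48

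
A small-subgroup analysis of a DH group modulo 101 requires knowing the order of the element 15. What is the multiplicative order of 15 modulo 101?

100

ord(15) | φ(101) = 101 − 1 = 100 = 2^2 · 5^2.
Divisors of 100: 1, 2, 4, 5, 10, 20, 25, 50, 100.
Check 15^d mod 101 for each divisor in increasing order:
15^1 ≡ 15 (mod 101)
15^2 ≡ 23 (mod 101)
15^4 ≡ 24 (mod 101)
15^5 ≡ 57 (mod 101)
15^10 ≡ 17 (mod 101)
15^20 ≡ 87 (mod 101)
15^25 ≡ 10 (mod 101)
15^50 ≡ 100 (mod 101)
15^100 ≡ 1 (mod 101) ✓
So ord_101(15) = 100.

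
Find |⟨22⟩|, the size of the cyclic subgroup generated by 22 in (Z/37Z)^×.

ord(22) | φ(37) = 37 − 1 = 36 = 2^2 · 3^2.
Divisors of 36: 1, 2, 3, 4, 6, 9, 12, 18, 36.
Check 22^d mod 37 for each divisor in increasing order:
22^1 ≡ 22
22^2 ≡ 3
22^3 ≡ 29
22^4 ≡ 9
22^6 ≡ 27
22^9 ≡ 6
22^12 ≡ 26
22^18 ≡ 36
22^36 ≡ 1
The smallest such exponent is 36, so the order of 22 is 36.

36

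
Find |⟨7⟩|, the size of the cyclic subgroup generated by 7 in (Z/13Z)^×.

Since 7 ∈ (Z/13Z)^×, its order divides φ(13) = 13 − 1 = 12 = 2^2 · 3.
Divisors of 12: 1, 2, 3, 4, 6, 12.
Evaluate successive powers at the divisors of 12:
7^1 ≡ 7 (mod 13)
7^2 ≡ 10 (mod 13)
7^3 ≡ 5 (mod 13)
7^4 ≡ 9 (mod 13)
7^6 ≡ 12 (mod 13)
7^12 ≡ 1 (mod 13) ✓
Hence ord(7) = 12.

12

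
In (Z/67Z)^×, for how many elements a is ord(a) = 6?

2

φ(67) = 67 − 1 = 66 = 2 · 3 · 11.
In a cyclic group of order 66, there are φ(d) elements of order d for each divisor d of 66, and zero for non-divisors.
6 = 2 · 3 divides 66, and φ(6) = 2.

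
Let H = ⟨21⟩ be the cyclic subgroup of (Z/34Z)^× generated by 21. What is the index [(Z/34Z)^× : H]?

ord(21) | φ(34) = φ(2)·φ(17) = 1·16 = 16 = 2^4.
Divisors of 16: 1, 2, 4, 8, 16.
Evaluate successive powers at the divisors of 16:
21^1 ≡ 21 (mod 34)
21^2 ≡ 33 (mod 34)
21^4 ≡ 1 (mod 34) ✓
The order of 21 is 4, so the subgroup it generates has 4 elements.
The index is φ(34) / ord(21) = 16 / 4 = 4.

4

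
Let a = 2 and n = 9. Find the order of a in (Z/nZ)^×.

ord(2) | φ(9) = φ(3^2) = 3·(3−1) = 6 = 2 · 3.
Divisors of 6: 1, 2, 3, 6.
Evaluate successive powers at the divisors of 6:
2^1 ≡ 2 (mod 9)
2^2 ≡ 4 (mod 9)
2^3 ≡ 8 (mod 9)
2^6 ≡ 1 (mod 9) ✓
The smallest such exponent is 6, so the order of 2 is 6.

6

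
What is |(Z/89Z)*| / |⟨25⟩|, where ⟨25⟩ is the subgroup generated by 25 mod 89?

4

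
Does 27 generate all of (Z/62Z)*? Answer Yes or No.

φ(62) = φ(2)·φ(31) = 1·30 = 30 = 2 · 3 · 5.
Test 27^(30/q) mod 62 for each prime factor q of 30:
27^15 ≡ 61 (mod 62)  [q = 2: ≢ 1 ✓]
27^10 ≡ 1 (mod 62)  [q = 3: ≡ 1 ✗]
27^6 ≡ 35 (mod 62)  [q = 5: ≢ 1 ✓]
27^10 ≡ 1 shows ord(27) | 10, strictly less than φ(62); not a primitive root.

No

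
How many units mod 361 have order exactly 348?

φ(361) = φ(19^2) = 19·(19−1) = 342 = 2 · 3^2 · 19.
(Z/361Z)^× is cyclic (|G| = 342); a cyclic group of order m has exactly φ(d) elements of each order d | m, and none otherwise.
Since 348 ∤ 342, the count is 0.

0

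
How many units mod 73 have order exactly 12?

4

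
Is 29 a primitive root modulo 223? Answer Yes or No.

φ(223) = 223 − 1 = 222 = 2 · 3 · 37.
Test 29^(222/q) mod 223 for each prime factor q of 222:
29^111 ≡ 1 (mod 223)  [q = 2: ≡ 1 ✗]
29^74 ≡ 39 (mod 223)  [q = 3: ≢ 1 ✓]
29^6 ≡ 34 (mod 223)  [q = 37: ≢ 1 ✓]
29^111 ≡ 1 shows ord(29) | 111, strictly less than φ(223); not a primitive root.

No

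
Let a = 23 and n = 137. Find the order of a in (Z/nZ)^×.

136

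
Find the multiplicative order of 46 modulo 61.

Since 46 ∈ (Z/61Z)^×, its order divides φ(61) = 61 − 1 = 60 = 2^2 · 3 · 5.
Divisors of 60: 1, 2, 3, 4, 5, 6, 10, 12, 15, 20, 30, 60.
Evaluate successive powers at the divisors of 60:
46^1 ≡ 46
46^2 ≡ 42
46^3 ≡ 41
46^4 ≡ 56
46^5 ≡ 14
46^6 ≡ 34
46^10 ≡ 13
46^12 ≡ 58
46^15 ≡ 60
46^20 ≡ 47
46^30 ≡ 1
The smallest such exponent is 30, so the order of 46 is 30.

30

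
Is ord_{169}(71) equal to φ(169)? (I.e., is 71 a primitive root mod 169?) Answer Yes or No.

φ(169) = φ(13^2) = 13·(13−1) = 156 = 2^2 · 3 · 13.
It suffices to check that the order of 71 is not a proper divisor of 156: compute 71^(156/q) for q ∈ {2, 3, 13}.
71^78 ≡ 168 (mod 169)  [q = 2: ≢ 1 ✓]
71^52 ≡ 22 (mod 169)  [q = 3: ≢ 1 ✓]
71^12 ≡ 105 (mod 169)  [q = 13: ≢ 1 ✓]
None equal 1, so ord_169(71) = 156: 71 is a primitive root.

Yes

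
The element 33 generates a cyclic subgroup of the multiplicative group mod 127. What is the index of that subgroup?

Since 33 ∈ (Z/127Z)^×, its order divides φ(127) = 127 − 1 = 126 = 2 · 3^2 · 7.
Divisors of 126: 1, 2, 3, 6, 7, 9, 14, 18, 21, 42, 63, 126.
Test each divisor d:
33^1 ≡ 33 (mod 127)
33^2 ≡ 73 (mod 127)
33^3 ≡ 123 (mod 127)
33^6 ≡ 16 (mod 127)
33^7 ≡ 20 (mod 127)
33^9 ≡ 63 (mod 127)
33^14 ≡ 19 (mod 127)
33^18 ≡ 32 (mod 127)
33^21 ≡ 126 (mod 127)
33^42 ≡ 1 (mod 127) ✓
Thus |⟨33⟩| = ord(33) = 42.
Index = |(Z/127Z)^×| / |⟨33⟩| = 126 / 42 = 3.

3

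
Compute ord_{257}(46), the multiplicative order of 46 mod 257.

64

ord(46) | φ(257) = 257 − 1 = 256 = 2^8.
Divisors of 256: 1, 2, 4, 8, 16, 32, 64, 128, 256.
Test each divisor d:
46^1 ≡ 46 (mod 257)
46^2 ≡ 60 (mod 257)
46^4 ≡ 2 (mod 257)
46^8 ≡ 4 (mod 257)
46^16 ≡ 16 (mod 257)
46^32 ≡ 256 (mod 257)
46^64 ≡ 1 (mod 257) ✓
So ord_257(46) = 64.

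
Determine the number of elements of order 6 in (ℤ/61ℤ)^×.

φ(61) = 61 − 1 = 60 = 2^2 · 3 · 5.
Since (Z/61Z)^× is cyclic of order 60, the number of elements of order d is φ(d) when d | 60 and 0 otherwise.
6 = 2 · 3 divides 60, and φ(6) = 2.

2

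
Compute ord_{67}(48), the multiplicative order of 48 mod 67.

66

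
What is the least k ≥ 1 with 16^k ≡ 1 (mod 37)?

9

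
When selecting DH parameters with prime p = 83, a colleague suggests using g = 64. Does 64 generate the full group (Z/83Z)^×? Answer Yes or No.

No

φ(83) = 83 − 1 = 82 = 2 · 41.
Test 64^(82/q) mod 83 for each prime factor q of 82:
64^41 ≡ 1 (mod 83)  [q = 2: ≡ 1 ✗]
64^2 ≡ 29 (mod 83)  [q = 41: ≢ 1 ✓]
The check at q = 2 fails, so 64 generates a proper subgroup.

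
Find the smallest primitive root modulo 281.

φ(281) = 281 − 1 = 280 = 2^3 · 5 · 7.
Test candidates g = 2, 3, … against the prime factors q ∈ {2, 5, 7} of φ(281): g is a generator iff g^(280/q) ≢ 1 for every such q.
g = 2: 2^140 ≡ 1 — hits 1, so not a primitive root.
g = 3: 3^140 ≡ 280; 3^56 ≡ 86; 3^40 ≡ 249 — none is 1, so 3 is a primitive root.
Hence the least primitive root of 281 is 3.

3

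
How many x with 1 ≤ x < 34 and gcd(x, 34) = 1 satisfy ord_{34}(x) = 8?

4

φ(34) = φ(2)·φ(17) = 1·16 = 16 = 2^4.
Since (Z/34Z)^× is cyclic of order 16, the number of elements of order d is φ(d) when d | 16 and 0 otherwise.
8 = 2^3 divides 16, and φ(8) = 4.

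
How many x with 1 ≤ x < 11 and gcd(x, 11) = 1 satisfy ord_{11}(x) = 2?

φ(11) = 11 − 1 = 10 = 2 · 5.
(Z/11Z)^× is cyclic (|G| = 10); a cyclic group of order m has exactly φ(d) elements of each order d | m, and none otherwise.
2 | 10, and φ(2) = 2 − 1 = 1.

1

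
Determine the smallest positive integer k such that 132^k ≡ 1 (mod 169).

ord(132) | φ(169) = φ(13^2) = 13·(13−1) = 156 = 2^2 · 3 · 13.
Divisors of 156: 1, 2, 3, 4, 6, 12, 13, 26, 39, 52, 78, 156.
Test each divisor d:
132^1 ≡ 132 (mod 169)
132^2 ≡ 17 (mod 169)
132^3 ≡ 47 (mod 169)
132^4 ≡ 120 (mod 169)
132^6 ≡ 12 (mod 169)
132^12 ≡ 144 (mod 169)
132^13 ≡ 80 (mod 169)
132^26 ≡ 147 (mod 169)
132^39 ≡ 99 (mod 169)
132^52 ≡ 146 (mod 169)
132^78 ≡ 168 (mod 169)
132^156 ≡ 1 (mod 169) ✓
Therefore the multiplicative order of 132 modulo 169 is 156.

156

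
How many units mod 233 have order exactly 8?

4

φ(233) = 233 − 1 = 232 = 2^3 · 29.
Since (Z/233Z)^× is cyclic of order 232, the number of elements of order d is φ(d) when d | 232 and 0 otherwise.
8 = 2^3 divides 232, and φ(8) = 4.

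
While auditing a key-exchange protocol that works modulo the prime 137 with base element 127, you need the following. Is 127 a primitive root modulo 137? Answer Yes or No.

φ(137) = 137 − 1 = 136 = 2^3 · 17.
127 is a primitive root mod 137 iff 127^(φ(137)/q) ≢ 1 for every prime q | φ(137), i.e. q ∈ {2, 17}.
127^68 ≡ 136 (mod 137)  [q = 2: ≢ 1 ✓]
127^8 ≡ 1 (mod 137)  [q = 17: ≡ 1 ✗]
Since 127^8 ≡ 1, the order of 127 divides 8 < 136, so 127 is not a primitive root.

No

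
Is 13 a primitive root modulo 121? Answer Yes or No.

φ(121) = φ(11^2) = 11·(11−1) = 110 = 2 · 5 · 11.
An element g generates (Z/121Z)^× iff g^(110/q) ≢ 1 (mod 121) for each prime q ∈ {2, 5, 11}.
13^55 ≡ 120 (mod 121)  [q = 2: ≢ 1 ✓]
13^22 ≡ 81 (mod 121)  [q = 5: ≢ 1 ✓]
13^10 ≡ 111 (mod 121)  [q = 11: ≢ 1 ✓]
All checks pass, so 13 has order 110 and is a primitive root modulo 121.

Yes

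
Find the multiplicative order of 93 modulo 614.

Since 93 ∈ (Z/614Z)^×, its order divides φ(614) = φ(2)·φ(307) = 1·306 = 306 = 2 · 3^2 · 17.
Divisors of 306: 1, 2, 3, 6, 9, 17, 18, 34, 51, 102, 153, 306.
Evaluate successive powers at the divisors of 306:
93^1 ≡ 93
93^2 ≡ 53
93^3 ≡ 17
93^6 ≡ 289
93^9 ≡ 1
The smallest such exponent is 9, so the order of 93 is 9.

9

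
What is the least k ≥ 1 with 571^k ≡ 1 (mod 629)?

144

ord(571) | φ(629) = φ(17·37) = (17−1)·(37−1) = 16·36 = 576 = 2^6 · 3^2.
Divisors of 576: 1, 2, 3, 4, 6, 8, 9, 12, 16, 18, 24, 32, 36, 48, 64, 72, 96, 144, 192, 288, 576.
Compute 571^d (mod 629) for the divisors d until we hit 1:
571^1 ≡ 571 (mod 629)
571^2 ≡ 219 (mod 629)
571^3 ≡ 507 (mod 629)
571^4 ≡ 157 (mod 629)
571^6 ≡ 417 (mod 629)
571^8 ≡ 118 (mod 629)
571^9 ≡ 75 (mod 629)
571^12 ≡ 285 (mod 629)
571^16 ≡ 86 (mod 629)
571^18 ≡ 593 (mod 629)
571^24 ≡ 84 (mod 629)
571^32 ≡ 477 (mod 629)
571^36 ≡ 38 (mod 629)
571^48 ≡ 137 (mod 629)
571^64 ≡ 460 (mod 629)
571^72 ≡ 186 (mod 629)
571^96 ≡ 528 (mod 629)
571^144 ≡ 1 (mod 629) ✓
Hence ord(571) = 144.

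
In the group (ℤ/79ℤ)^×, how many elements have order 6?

2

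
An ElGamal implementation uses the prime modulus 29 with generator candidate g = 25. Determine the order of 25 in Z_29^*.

7

Since 25 ∈ (Z/29Z)^×, its order divides φ(29) = 29 − 1 = 28 = 2^2 · 7.
Divisors of 28: 1, 2, 4, 7, 14, 28.
Check 25^d mod 29 for each divisor in increasing order:
25^1 ≡ 25
25^2 ≡ 16
25^4 ≡ 24
25^7 ≡ 1
Hence ord(25) = 7.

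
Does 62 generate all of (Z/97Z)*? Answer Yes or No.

φ(97) = 97 − 1 = 96 = 2^5 · 3.
Test 62^(96/q) mod 97 for each prime factor q of 96:
62^48 ≡ 1 (mod 97)  [q = 2: ≡ 1 ✗]
62^32 ≡ 61 (mod 97)  [q = 3: ≢ 1 ✓]
62^48 ≡ 1 shows ord(62) | 48, strictly less than φ(97); not a primitive root.

No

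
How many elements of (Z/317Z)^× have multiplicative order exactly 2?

1

φ(317) = 317 − 1 = 316 = 2^2 · 79.
In a cyclic group of order 316, there are φ(d) elements of order d for each divisor d of 316, and zero for non-divisors.
2 | 316, and φ(2) = 2 − 1 = 1.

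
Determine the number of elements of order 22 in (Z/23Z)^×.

φ(23) = 23 − 1 = 22 = 2 · 11.
Since (Z/23Z)^× is cyclic of order 22, the number of elements of order d is φ(d) when d | 22 and 0 otherwise.
22 = 2 · 11 divides 22, and φ(22) = 10.

10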